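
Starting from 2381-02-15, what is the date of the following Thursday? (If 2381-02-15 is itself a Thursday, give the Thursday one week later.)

Feb 15, 2381 is a Sunday.
From Sunday to the next Thursday is 4 days.
Feb 15, 2381 + 4 = Feb 19, 2381.

February 19, 2381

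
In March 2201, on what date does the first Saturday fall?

March 1, 2201 is a Sunday.
The first Saturday is therefore March 7 (6 days later).

March 7, 2201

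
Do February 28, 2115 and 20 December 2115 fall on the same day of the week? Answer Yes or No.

No

From Feb 28, 2115 to Dec 20, 2115 is 295 days.
295 mod 7 = 1, so they are different weekdays.
(Feb 28, 2115 is a Thursday; Dec 20, 2115 is a Friday.)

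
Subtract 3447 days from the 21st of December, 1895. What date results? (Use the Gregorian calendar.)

July 14, 1886

−365 (one year) → Dec 21, 1894 (3082 left).
−365 (one year) → Dec 21, 1893 (2717 left).
−365 (one year) → Dec 21, 1892 (2352 left).
−366 (one year; includes Feb 29, 1892) → Dec 21, 1891 (1986 left).
−365 (one year) → Dec 21, 1890 (1621 left).
−365 (one year) → Dec 21, 1889 (1256 left).
−365 (one year) → Dec 21, 1888 (891 left).
−366 (one year; includes Feb 29, 1888) → Dec 21, 1887 (525 left).
−365 (one year) → Dec 21, 1886 (160 left).
−21 → Nov 30, 1886 (end of Nov, 30 days; 139 left).
−30 → Oct 31, 1886 (end of Oct, 31 days; 109 left).
−31 → Sep 30, 1886 (end of Sep, 30 days; 78 left).
−30 → Aug 31, 1886 (end of Aug, 31 days; 48 left).
−31 → Jul 31, 1886 (end of Jul, 31 days; 17 left).
−17 → Jul 14, 1886.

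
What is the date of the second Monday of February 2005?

February 14, 2005

February 1, 2005 is a Tuesday.
The first Monday is therefore February 7 (6 days later).
The second Monday is 7 + 1×7 = February 14.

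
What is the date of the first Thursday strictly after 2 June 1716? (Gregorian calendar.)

Jun 2, 1716 is a Tuesday.
From Tuesday to the next Thursday is 2 days.
Jun 2, 1716 + 2 = Jun 4, 1716.

June 4, 1716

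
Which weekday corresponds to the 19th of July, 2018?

Thursday

January 1, 2018 is a Monday.
Jan 1, 2018 → Feb 1, 2018: 31 days (January has 31).
Feb 1, 2018 → Mar 1, 2018: 28 days (February has 28).
Mar 1, 2018 → Apr 1, 2018: 31 days (March has 31).
Apr 1, 2018 → May 1, 2018: 30 days (April has 30).
May 1, 2018 → Jun 1, 2018: 31 days (May has 31).
Jun 1, 2018 → Jul 1, 2018: 30 days (June has 30).
Jul 1, 2018 → Jul 19, 2018: 18 days.
Total: 199 days.
199 mod 7 = 3, so Monday + 3 = Thursday.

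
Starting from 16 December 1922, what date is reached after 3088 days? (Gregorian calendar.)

+365 (one year) → Dec 16, 1923 (2723 left).
+366 (one year; includes Feb 29, 1924) → Dec 16, 1924 (2357 left).
+365 (one year) → Dec 16, 1925 (1992 left).
+365 (one year) → Dec 16, 1926 (1627 left).
+365 (one year) → Dec 16, 1927 (1262 left).
+366 (one year; includes Feb 29, 1928) → Dec 16, 1928 (896 left).
+365 (one year) → Dec 16, 1929 (531 left).
+365 (one year) → Dec 16, 1930 (166 left).
Dec has 31 days: +16 → Jan 1, 1931 (150 left).
Jan has 31 days: +31 → Feb 1, 1931 (119 left).
Feb has 28 days: +28 → Mar 1, 1931 (91 left).
Mar has 31 days: +31 → Apr 1, 1931 (60 left).
Apr has 30 days: +30 → May 1, 1931 (30 left).
+30 → May 31, 1931.

May 31, 1931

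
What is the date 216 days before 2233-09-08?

February 4, 2233

−8 → Aug 31, 2233 (end of Aug, 31 days; 208 left).
−31 → Jul 31, 2233 (end of Jul, 31 days; 177 left).
−31 → Jun 30, 2233 (end of Jun, 30 days; 146 left).
−30 → May 31, 2233 (end of May, 31 days; 116 left).
−31 → Apr 30, 2233 (end of Apr, 30 days; 85 left).
−30 → Mar 31, 2233 (end of Mar, 31 days; 55 left).
−31 → Feb 28, 2233 (end of Feb, 28 days; 24 left).
−24 → Feb 4, 2233.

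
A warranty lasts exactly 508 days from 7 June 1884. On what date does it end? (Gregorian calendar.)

+365 (one year) → Jun 7, 1885 (143 left).
Jun has 30 days: +24 → Jul 1, 1885 (119 left).
Jul has 31 days: +31 → Aug 1, 1885 (88 left).
Aug has 31 days: +31 → Sep 1, 1885 (57 left).
Sep has 30 days: +30 → Oct 1, 1885 (27 left).
+27 → Oct 28, 1885.

October 28, 1885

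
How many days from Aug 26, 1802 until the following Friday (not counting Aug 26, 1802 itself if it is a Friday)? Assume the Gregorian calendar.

1

Aug 26, 1802 is a Thursday.
From Thursday to the next Friday is 1 day.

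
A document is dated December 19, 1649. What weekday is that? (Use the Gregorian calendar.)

Sunday

Doomsday rule: the anchor day for the 1600s is Tuesday. For year 49: 49÷12 = 4 r 1, and 1÷4 = 0, so 4+1+0 = 5.
Tuesday + 5 ≡ Sunday — that's 1649's doomsday.
In December the doomsday date is Dec 12.
Dec 19 is 7 days after Dec 12; 7 mod 7 = 0, so Sunday + 0 = Sunday.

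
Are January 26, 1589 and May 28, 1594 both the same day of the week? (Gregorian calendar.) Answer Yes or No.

From Jan 26, 1589 to May 28, 1594 is 1948 days.
1948 mod 7 = 2, so they are different weekdays.
(Jan 26, 1589 is a Thursday; May 28, 1594 is a Saturday.)

No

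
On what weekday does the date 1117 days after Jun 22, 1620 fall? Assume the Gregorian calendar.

First find the weekday of Jun 22, 1620. Doomsday rule: the anchor day for the 1600s is Tuesday. For year 20: 20÷12 = 1 r 8, and 8÷4 = 2, so 1+8+2 = 11.
Tuesday + 11 ≡ Saturday — that's 1620's doomsday.
In June the doomsday date is Jun 6.
Jun 22 is 16 days after Jun 6; 16 mod 7 = 2, so Saturday + 2 = Monday.
1117 mod 7 = 4, so 1117 days after a Monday is Monday + 4 = Friday.

Friday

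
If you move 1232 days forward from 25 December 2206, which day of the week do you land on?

Thursday

Dec 25, 2206 is a Thursday.
1232 mod 7 = 0, so 1232 days after a Thursday is Thursday + 0 = Thursday.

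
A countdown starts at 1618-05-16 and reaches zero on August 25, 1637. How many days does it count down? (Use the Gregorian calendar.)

7041

May 16, 1618 → May 16, 1619: 365 days.
May 16, 1619 → May 16, 1620: 366 days (Feb 29, 1620 is in that span).
May 16, 1620 → May 16, 1621: 365 days.
May 16, 1621 → May 16, 1622: 365 days.
May 16, 1622 → May 16, 1623: 365 days.
May 16, 1623 → May 16, 1624: 366 days (Feb 29, 1624 is in that span).
May 16, 1624 → May 16, 1625: 365 days.
May 16, 1625 → May 16, 1626: 365 days.
May 16, 1626 → May 16, 1627: 365 days.
May 16, 1627 → May 16, 1628: 366 days (Feb 29, 1628 is in that span).
May 16, 1628 → May 16, 1629: 365 days.
May 16, 1629 → May 16, 1630: 365 days.
May 16, 1630 → May 16, 1631: 365 days.
May 16, 1631 → May 16, 1632: 366 days (Feb 29, 1632 is in that span).
May 16, 1632 → May 16, 1633: 365 days.
May 16, 1633 → May 16, 1634: 365 days.
May 16, 1634 → May 16, 1635: 365 days.
May 16, 1635 → May 16, 1636: 366 days (Feb 29, 1636 is in that span).
May 16, 1636 → May 16, 1637: 365 days.
May 16, 1637 → Jun 16, 1637: 31 days (May has 31).
Jun 16, 1637 → Jul 16, 1637: 30 days (June has 30).
Jul 16, 1637 → Aug 16, 1637: 31 days (July has 31).
Aug 16, 1637 → Aug 25, 1637: 9 days.
Total: 7041 days.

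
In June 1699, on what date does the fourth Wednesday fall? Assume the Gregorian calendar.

June 1, 1699 is a Monday.
The first Wednesday is therefore June 3 (2 days later).
The fourth Wednesday is 3 + 3×7 = June 24.

June 24, 1699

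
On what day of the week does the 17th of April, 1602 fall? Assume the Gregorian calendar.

Doomsday rule: the anchor day for the 1600s is Tuesday. For year 02: 2÷12 = 0 r 2, and 2÷4 = 0, so 0+2+0 = 2.
Tuesday + 2 ≡ Thursday — that's 1602's doomsday.
In April the doomsday date is Apr 4.
Apr 17 is 13 days after Apr 4; 13 mod 7 = 6, so Thursday + 6 = Wednesday.

Wednesday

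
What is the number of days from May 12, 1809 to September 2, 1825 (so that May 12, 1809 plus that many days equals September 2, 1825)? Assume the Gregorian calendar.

May 12, 1809 → May 12, 1810: 365 days.
May 12, 1810 → May 12, 1811: 365 days.
May 12, 1811 → May 12, 1812: 366 days (Feb 29, 1812 is in that span).
May 12, 1812 → May 12, 1813: 365 days.
May 12, 1813 → May 12, 1814: 365 days.
May 12, 1814 → May 12, 1815: 365 days.
May 12, 1815 → May 12, 1816: 366 days (Feb 29, 1816 is in that span).
May 12, 1816 → May 12, 1817: 365 days.
May 12, 1817 → May 12, 1818: 365 days.
May 12, 1818 → May 12, 1819: 365 days.
May 12, 1819 → May 12, 1820: 366 days (Feb 29, 1820 is in that span).
May 12, 1820 → May 12, 1821: 365 days.
May 12, 1821 → May 12, 1822: 365 days.
May 12, 1822 → May 12, 1823: 365 days.
May 12, 1823 → May 12, 1824: 366 days (Feb 29, 1824 is in that span).
May 12, 1824 → May 12, 1825: 365 days.
May 12, 1825 → Jun 12, 1825: 31 days (May has 31).
Jun 12, 1825 → Jul 12, 1825: 30 days (June has 30).
Jul 12, 1825 → Aug 12, 1825: 31 days (July has 31).
Aug 12, 1825 → Sep 2, 1825: 21 days.
Total: 5957 days.

5957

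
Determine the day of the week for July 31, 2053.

Doomsday rule: the anchor day for the 2000s is Tuesday. For year 53: 53÷12 = 4 r 5, and 5÷4 = 1, so 4+5+1 = 10.
Tuesday + 10 ≡ Friday — that's 2053's doomsday.
In July the doomsday date is Jul 11.
Jul 31 is 20 days after Jul 11; 20 mod 7 = 6, so Friday + 6 = Thursday.

Thursday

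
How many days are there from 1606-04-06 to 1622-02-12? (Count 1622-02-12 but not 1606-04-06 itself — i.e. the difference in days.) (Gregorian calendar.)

5791

Apr 6, 1606 → Apr 6, 1607: 365 days.
Apr 6, 1607 → Apr 6, 1608: 366 days (Feb 29, 1608 is in that span).
Apr 6, 1608 → Apr 6, 1609: 365 days.
Apr 6, 1609 → Apr 6, 1610: 365 days.
Apr 6, 1610 → Apr 6, 1611: 365 days.
Apr 6, 1611 → Apr 6, 1612: 366 days (Feb 29, 1612 is in that span).
Apr 6, 1612 → Apr 6, 1613: 365 days.
Apr 6, 1613 → Apr 6, 1614: 365 days.
Apr 6, 1614 → Apr 6, 1615: 365 days.
Apr 6, 1615 → Apr 6, 1616: 366 days (Feb 29, 1616 is in that span).
Apr 6, 1616 → Apr 6, 1617: 365 days.
Apr 6, 1617 → Apr 6, 1618: 365 days.
Apr 6, 1618 → Apr 6, 1619: 365 days.
Apr 6, 1619 → Apr 6, 1620: 366 days (Feb 29, 1620 is in that span).
Apr 6, 1620 → Apr 6, 1621: 365 days.
Apr 6, 1621 → May 6, 1621: 30 days (April has 30).
May 6, 1621 → Jun 6, 1621: 31 days (May has 31).
Jun 6, 1621 → Jul 6, 1621: 30 days (June has 30).
Jul 6, 1621 → Aug 6, 1621: 31 days (July has 31).
Aug 6, 1621 → Sep 6, 1621: 31 days (August has 31).
Sep 6, 1621 → Oct 6, 1621: 30 days (September has 30).
Oct 6, 1621 → Nov 6, 1621: 31 days (October has 31).
Nov 6, 1621 → Dec 6, 1621: 30 days (November has 30).
Dec 6, 1621 → Jan 6, 1622: 31 days (December has 31).
Jan 6, 1622 → Feb 6, 1622: 31 days (January has 31).
Feb 6, 1622 → Feb 12, 1622: 6 days.
Total: 5791 days.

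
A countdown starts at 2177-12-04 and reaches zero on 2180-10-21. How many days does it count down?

Dec 4, 2177 → Dec 4, 2178: 365 days.
Dec 4, 2178 → Dec 4, 2179: 365 days.
Dec 4, 2179 → Jan 4, 2180: 31 days (December has 31).
Jan 4, 2180 → Feb 4, 2180: 31 days (January has 31).
Feb 4, 2180 → Mar 4, 2180: 29 days (February has 29).
Mar 4, 2180 → Apr 4, 2180: 31 days (March has 31).
Apr 4, 2180 → May 4, 2180: 30 days (April has 30).
May 4, 2180 → Jun 4, 2180: 31 days (May has 31).
Jun 4, 2180 → Jul 4, 2180: 30 days (June has 30).
Jul 4, 2180 → Aug 4, 2180: 31 days (July has 31).
Aug 4, 2180 → Sep 4, 2180: 31 days (August has 31).
Sep 4, 2180 → Oct 4, 2180: 30 days (September has 30).
Oct 4, 2180 → Oct 21, 2180: 17 days.
Total: 1052 days.

1052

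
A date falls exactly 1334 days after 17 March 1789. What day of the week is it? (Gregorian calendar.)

Saturday

Mar 17, 1789 is a Tuesday.
1334 mod 7 = 4, so 1334 days after a Tuesday is Tuesday + 4 = Saturday.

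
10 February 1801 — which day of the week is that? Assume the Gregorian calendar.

Tuesday

Doomsday rule: the anchor day for the 1800s is Friday. For year 01: 1÷12 = 0 r 1, and 1÷4 = 0, so 0+1+0 = 1.
Friday + 1 ≡ Saturday — that's 1801's doomsday.
In February the doomsday date is Feb 28 (1801 is not a leap year).
Feb 10 is 18 days before Feb 28; 18 mod 7 = 4, so Saturday − 4 = Tuesday.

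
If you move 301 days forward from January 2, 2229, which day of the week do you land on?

Friday

First find the weekday of Jan 2, 2229. Doomsday rule: the anchor day for the 2200s is Friday. For year 29: 29÷12 = 2 r 5, and 5÷4 = 1, so 2+5+1 = 8.
Friday + 8 ≡ Saturday — that's 2229's doomsday.
In January the doomsday date is Jan 3 (2229 is not a leap year).
Jan 2 is 1 day before Jan 3; 1 mod 7 = 1, so Saturday − 1 = Friday.
301 mod 7 = 0, so 301 days after a Friday is Friday + 0 = Friday.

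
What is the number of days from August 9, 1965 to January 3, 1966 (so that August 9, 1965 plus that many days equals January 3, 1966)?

Aug 9, 1965 → Sep 9, 1965: 31 days (August has 31).
Sep 9, 1965 → Oct 9, 1965: 30 days (September has 30).
Oct 9, 1965 → Nov 9, 1965: 31 days (October has 31).
Nov 9, 1965 → Dec 9, 1965: 30 days (November has 30).
Dec 9, 1965 → Jan 3, 1966: 25 days.
Total: 147 days.

147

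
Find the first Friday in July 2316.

July 7, 2316

July 1, 2316 is a Saturday.
The first Friday is therefore July 7 (6 days later).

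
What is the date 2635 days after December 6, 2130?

February 22, 2138

+365 (one year) → Dec 6, 2131 (2270 left).
+366 (one year; includes Feb 29, 2132) → Dec 6, 2132 (1904 left).
+365 (one year) → Dec 6, 2133 (1539 left).
+365 (one year) → Dec 6, 2134 (1174 left).
+365 (one year) → Dec 6, 2135 (809 left).
+366 (one year; includes Feb 29, 2136) → Dec 6, 2136 (443 left).
+365 (one year) → Dec 6, 2137 (78 left).
Dec has 31 days: +26 → Jan 1, 2138 (52 left).
Jan has 31 days: +31 → Feb 1, 2138 (21 left).
+21 → Feb 22, 2138.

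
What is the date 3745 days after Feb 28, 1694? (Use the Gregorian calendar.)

+365 (one year) → Feb 28, 1695 (3380 left).
+365 (one year) → Feb 28, 1696 (3015 left).
+366 (one year; includes Feb 29, 1696) → Feb 28, 1697 (2649 left).
+365 (one year) → Feb 28, 1698 (2284 left).
+365 (one year) → Feb 28, 1699 (1919 left).
+365 (one year) → Feb 28, 1700 (1554 left).
+365 (one year) → Feb 28, 1701 (1189 left).
+365 (one year) → Feb 28, 1702 (824 left).
+365 (one year) → Feb 28, 1703 (459 left).
+365 (one year) → Feb 28, 1704 (94 left).
Feb has 29 days: +2 → Mar 1, 1704 (92 left).
Mar has 31 days: +31 → Apr 1, 1704 (61 left).
Apr has 30 days: +30 → May 1, 1704 (31 left).
May has 31 days: +31 → Jun 1, 1704 (0 left).

June 1, 1704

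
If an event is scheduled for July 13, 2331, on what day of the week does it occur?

Monday

Doomsday rule: the anchor day for the 2300s is Wednesday. For year 31: 31÷12 = 2 r 7, and 7÷4 = 1, so 2+7+1 = 10.
Wednesday + 10 ≡ Saturday — that's 2331's doomsday.
In July the doomsday date is Jul 11.
Jul 13 is 2 days after Jul 11; 2 mod 7 = 2, so Saturday + 2 = Monday.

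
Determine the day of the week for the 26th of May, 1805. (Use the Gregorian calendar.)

Sunday

Doomsday rule: the anchor day for the 1800s is Friday. For year 05: 5÷12 = 0 r 5, and 5÷4 = 1, so 0+5+1 = 6.
Friday + 6 ≡ Thursday — that's 1805's doomsday.
In May the doomsday date is May 9.
May 26 is 17 days after May 9; 17 mod 7 = 3, so Thursday + 3 = Sunday.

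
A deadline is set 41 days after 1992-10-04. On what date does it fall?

Oct has 31 days: +28 → Nov 1, 1992 (13 left).
+13 → Nov 14, 1992.

November 14, 1992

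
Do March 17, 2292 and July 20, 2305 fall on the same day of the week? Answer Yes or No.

Yes

From Mar 17, 2292 to Jul 20, 2305 is 4872 days.
4872 mod 7 = 0, so they are the same weekday.
(Mar 17, 2292 is a Thursday; Jul 20, 2305 is a Thursday.)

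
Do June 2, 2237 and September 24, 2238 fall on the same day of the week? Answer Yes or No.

No

From Jun 2, 2237 to Sep 24, 2238 is 479 days.
479 mod 7 = 3, so they are different weekdays.
(Jun 2, 2237 is a Friday; Sep 24, 2238 is a Monday.)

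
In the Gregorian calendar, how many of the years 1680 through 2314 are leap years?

153

Multiples of 4 in [1680,2314]: 159.
Of those, multiples of 100: 7 (not leap unless ÷400).
Multiples of 400: 1.
Leap years = 159 − 7 + 1 = 153.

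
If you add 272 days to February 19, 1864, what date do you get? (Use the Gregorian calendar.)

Feb has 29 days: +11 → Mar 1, 1864 (261 left).
Mar has 31 days: +31 → Apr 1, 1864 (230 left).
Apr has 30 days: +30 → May 1, 1864 (200 left).
May has 31 days: +31 → Jun 1, 1864 (169 left).
Jun has 30 days: +30 → Jul 1, 1864 (139 left).
Jul has 31 days: +31 → Aug 1, 1864 (108 left).
Aug has 31 days: +31 → Sep 1, 1864 (77 left).
Sep has 30 days: +30 → Oct 1, 1864 (47 left).
Oct has 31 days: +31 → Nov 1, 1864 (16 left).
+16 → Nov 17, 1864.

November 17, 1864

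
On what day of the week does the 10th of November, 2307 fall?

Sunday

Doomsday rule: the anchor day for the 2300s is Wednesday. For year 07: 7÷12 = 0 r 7, and 7÷4 = 1, so 0+7+1 = 8.
Wednesday + 8 ≡ Thursday — that's 2307's doomsday.
In November the doomsday date is Nov 7.
Nov 10 is 3 days after Nov 7; 3 mod 7 = 3, so Thursday + 3 = Sunday.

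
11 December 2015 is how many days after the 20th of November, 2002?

4769

Nov 20, 2002 → Nov 20, 2003: 365 days.
Nov 20, 2003 → Nov 20, 2004: 366 days (Feb 29, 2004 is in that span).
Nov 20, 2004 → Nov 20, 2005: 365 days.
Nov 20, 2005 → Nov 20, 2006: 365 days.
Nov 20, 2006 → Nov 20, 2007: 365 days.
Nov 20, 2007 → Nov 20, 2008: 366 days (Feb 29, 2008 is in that span).
Nov 20, 2008 → Nov 20, 2009: 365 days.
Nov 20, 2009 → Nov 20, 2010: 365 days.
Nov 20, 2010 → Nov 20, 2011: 365 days.
Nov 20, 2011 → Nov 20, 2012: 366 days (Feb 29, 2012 is in that span).
Nov 20, 2012 → Nov 20, 2013: 365 days.
Nov 20, 2013 → Nov 20, 2014: 365 days.
Nov 20, 2014 → Dec 20, 2014: 30 days (November has 30).
Dec 20, 2014 → Jan 20, 2015: 31 days (December has 31).
Jan 20, 2015 → Feb 20, 2015: 31 days (January has 31).
Feb 20, 2015 → Mar 20, 2015: 28 days (February has 28).
Mar 20, 2015 → Apr 20, 2015: 31 days (March has 31).
Apr 20, 2015 → May 20, 2015: 30 days (April has 30).
May 20, 2015 → Jun 20, 2015: 31 days (May has 31).
Jun 20, 2015 → Jul 20, 2015: 30 days (June has 30).
Jul 20, 2015 → Aug 20, 2015: 31 days (July has 31).
Aug 20, 2015 → Sep 20, 2015: 31 days (August has 31).
Sep 20, 2015 → Oct 20, 2015: 30 days (September has 30).
Oct 20, 2015 → Nov 20, 2015: 31 days (October has 31).
Nov 20, 2015 → Dec 11, 2015: 21 days.
Total: 4769 days.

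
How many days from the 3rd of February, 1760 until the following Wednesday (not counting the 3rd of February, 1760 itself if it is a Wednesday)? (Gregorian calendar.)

3

Feb 3, 1760 is a Sunday.
From Sunday to the next Wednesday is 3 days.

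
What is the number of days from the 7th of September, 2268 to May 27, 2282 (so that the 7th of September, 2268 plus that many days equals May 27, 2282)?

Sep 7, 2268 → Sep 7, 2269: 365 days.
Sep 7, 2269 → Sep 7, 2270: 365 days.
Sep 7, 2270 → Sep 7, 2271: 365 days.
Sep 7, 2271 → Sep 7, 2272: 366 days (Feb 29, 2272 is in that span).
Sep 7, 2272 → Sep 7, 2273: 365 days.
Sep 7, 2273 → Sep 7, 2274: 365 days.
Sep 7, 2274 → Sep 7, 2275: 365 days.
Sep 7, 2275 → Sep 7, 2276: 366 days (Feb 29, 2276 is in that span).
Sep 7, 2276 → Sep 7, 2277: 365 days.
Sep 7, 2277 → Sep 7, 2278: 365 days.
Sep 7, 2278 → Sep 7, 2279: 365 days.
Sep 7, 2279 → Sep 7, 2280: 366 days (Feb 29, 2280 is in that span).
Sep 7, 2280 → Sep 7, 2281: 365 days.
Sep 7, 2281 → Oct 7, 2281: 30 days (September has 30).
Oct 7, 2281 → Nov 7, 2281: 31 days (October has 31).
Nov 7, 2281 → Dec 7, 2281: 30 days (November has 30).
Dec 7, 2281 → Jan 7, 2282: 31 days (December has 31).
Jan 7, 2282 → Feb 7, 2282: 31 days (January has 31).
Feb 7, 2282 → Mar 7, 2282: 28 days (February has 28).
Mar 7, 2282 → Apr 7, 2282: 31 days (March has 31).
Apr 7, 2282 → May 7, 2282: 30 days (April has 30).
May 7, 2282 → May 27, 2282: 20 days.
Total: 5010 days.

5010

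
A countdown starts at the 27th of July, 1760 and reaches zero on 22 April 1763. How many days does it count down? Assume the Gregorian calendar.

Jul 27, 1760 → Jul 27, 1761: 365 days.
Jul 27, 1761 → Jul 27, 1762: 365 days.
Jul 27, 1762 → Aug 27, 1762: 31 days (July has 31).
Aug 27, 1762 → Sep 27, 1762: 31 days (August has 31).
Sep 27, 1762 → Oct 27, 1762: 30 days (September has 30).
Oct 27, 1762 → Nov 27, 1762: 31 days (October has 31).
Nov 27, 1762 → Dec 27, 1762: 30 days (November has 30).
Dec 27, 1762 → Jan 27, 1763: 31 days (December has 31).
Jan 27, 1763 → Feb 27, 1763: 31 days (January has 31).
Feb 27, 1763 → Mar 27, 1763: 28 days (February has 28).
Mar 27, 1763 → Apr 22, 1763: 26 days.
Total: 999 days.

999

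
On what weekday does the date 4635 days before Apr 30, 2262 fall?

First find the weekday of Apr 30, 2262. Doomsday rule: the anchor day for the 2200s is Friday. For year 62: 62÷12 = 5 r 2, and 2÷4 = 0, so 5+2+0 = 7.
Friday + 7 ≡ Friday — that's 2262's doomsday.
In April the doomsday date is Apr 4.
Apr 30 is 26 days after Apr 4; 26 mod 7 = 5, so Friday + 5 = Wednesday.
4635 mod 7 = 1, so 4635 days before a Wednesday is Wednesday − 1 = Tuesday.

Tuesday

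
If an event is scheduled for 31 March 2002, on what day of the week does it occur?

Sunday

Doomsday rule: the anchor day for the 2000s is Tuesday. For year 02: 2÷12 = 0 r 2, and 2÷4 = 0, so 0+2+0 = 2.
Tuesday + 2 ≡ Thursday — that's 2002's doomsday.
In March the doomsday date is Mar 14.
Mar 31 is 17 days after Mar 14; 17 mod 7 = 3, so Thursday + 3 = Sunday.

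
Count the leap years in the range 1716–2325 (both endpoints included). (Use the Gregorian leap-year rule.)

148

Multiples of 4 in [1716,2325]: 153.
Of those, multiples of 100: 6 (not leap unless ÷400).
Multiples of 400: 1.
Leap years = 153 − 6 + 1 = 148.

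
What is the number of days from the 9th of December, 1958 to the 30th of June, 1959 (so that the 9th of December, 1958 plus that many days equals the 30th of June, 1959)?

Dec 9, 1958 → Jan 9, 1959: 31 days (December has 31).
Jan 9, 1959 → Feb 9, 1959: 31 days (January has 31).
Feb 9, 1959 → Mar 9, 1959: 28 days (February has 28).
Mar 9, 1959 → Apr 9, 1959: 31 days (March has 31).
Apr 9, 1959 → May 9, 1959: 30 days (April has 30).
May 9, 1959 → Jun 9, 1959: 31 days (May has 31).
Jun 9, 1959 → Jun 30, 1959: 21 days.
Total: 203 days.

203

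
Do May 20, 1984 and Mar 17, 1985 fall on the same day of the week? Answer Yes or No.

Yes

From May 20, 1984 to Mar 17, 1985 is 301 days.
301 mod 7 = 0, so they are the same weekday.
(May 20, 1984 is a Sunday; Mar 17, 1985 is a Sunday.)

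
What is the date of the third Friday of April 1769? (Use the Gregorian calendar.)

April 1, 1769 is a Saturday.
The first Friday is therefore April 7 (6 days later).
The third Friday is 7 + 2×7 = April 21.

April 21, 1769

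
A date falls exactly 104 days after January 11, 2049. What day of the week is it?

Sunday

First find the weekday of Jan 11, 2049. Doomsday rule: the anchor day for the 2000s is Tuesday. For year 49: 49÷12 = 4 r 1, and 1÷4 = 0, so 4+1+0 = 5.
Tuesday + 5 ≡ Sunday — that's 2049's doomsday.
In January the doomsday date is Jan 3 (2049 is not a leap year).
Jan 11 is 8 days after Jan 3; 8 mod 7 = 1, so Sunday + 1 = Monday.
104 mod 7 = 6, so 104 days after a Monday is Monday + 6 = Sunday.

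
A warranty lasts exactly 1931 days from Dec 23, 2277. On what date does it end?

+365 (one year) → Dec 23, 2278 (1566 left).
+365 (one year) → Dec 23, 2279 (1201 left).
+366 (one year; includes Feb 29, 2280) → Dec 23, 2280 (835 left).
+365 (one year) → Dec 23, 2281 (470 left).
+365 (one year) → Dec 23, 2282 (105 left).
Dec has 31 days: +9 → Jan 1, 2283 (96 left).
Jan has 31 days: +31 → Feb 1, 2283 (65 left).
Feb has 28 days: +28 → Mar 1, 2283 (37 left).
Mar has 31 days: +31 → Apr 1, 2283 (6 left).
+6 → Apr 7, 2283.

April 7, 2283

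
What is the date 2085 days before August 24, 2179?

December 8, 2173

−365 (one year) → Aug 24, 2178 (1720 left).
−365 (one year) → Aug 24, 2177 (1355 left).
−365 (one year) → Aug 24, 2176 (990 left).
−366 (one year; includes Feb 29, 2176) → Aug 24, 2175 (624 left).
−365 (one year) → Aug 24, 2174 (259 left).
−24 → Jul 31, 2174 (end of Jul, 31 days; 235 left).
−31 → Jun 30, 2174 (end of Jun, 30 days; 204 left).
−30 → May 31, 2174 (end of May, 31 days; 174 left).
−31 → Apr 30, 2174 (end of Apr, 30 days; 143 left).
−30 → Mar 31, 2174 (end of Mar, 31 days; 113 left).
−31 → Feb 28, 2174 (end of Feb, 28 days; 82 left).
−28 → Jan 31, 2174 (end of Jan, 31 days; 54 left).
−31 → Dec 31, 2173 (end of Dec, 31 days; 23 left).
−23 → Dec 8, 2173.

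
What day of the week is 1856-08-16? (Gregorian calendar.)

Doomsday rule: the anchor day for the 1800s is Friday. For year 56: 56÷12 = 4 r 8, and 8÷4 = 2, so 4+8+2 = 14.
Friday + 14 ≡ Friday — that's 1856's doomsday.
In August the doomsday date is Aug 8.
Aug 16 is 8 days after Aug 8; 8 mod 7 = 1, so Friday + 1 = Saturday.

Saturday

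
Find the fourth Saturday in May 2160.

May 24, 2160

May 1, 2160 is a Thursday.
The first Saturday is therefore May 3 (2 days later).
The fourth Saturday is 3 + 3×7 = May 24.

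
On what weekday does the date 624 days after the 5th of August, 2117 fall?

Friday

First find the weekday of Aug 5, 2117. Doomsday rule: the anchor day for the 2100s is Sunday. For year 17: 17÷12 = 1 r 5, and 5÷4 = 1, so 1+5+1 = 7.
Sunday + 7 ≡ Sunday — that's 2117's doomsday.
In August the doomsday date is Aug 8.
Aug 5 is 3 days before Aug 8; 3 mod 7 = 3, so Sunday − 3 = Thursday.
624 mod 7 = 1, so 624 days after a Thursday is Thursday + 1 = Friday.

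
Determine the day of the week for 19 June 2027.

Saturday

Doomsday rule: the anchor day for the 2000s is Tuesday. For year 27: 27÷12 = 2 r 3, and 3÷4 = 0, so 2+3+0 = 5.
Tuesday + 5 ≡ Sunday — that's 2027's doomsday.
In June the doomsday date is Jun 6.
Jun 19 is 13 days after Jun 6; 13 mod 7 = 6, so Sunday + 6 = Saturday.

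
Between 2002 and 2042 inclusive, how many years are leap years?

Multiples of 4 in [2002,2042]: 10.
Of those, multiples of 100: 0 (not leap unless ÷400).
Multiples of 400: 0.
Leap years = 10 − 0 + 0 = 10.

10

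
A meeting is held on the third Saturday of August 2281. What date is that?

August 1, 2281 is a Monday.
The first Saturday is therefore August 6 (5 days later).
The third Saturday is 6 + 2×7 = August 20.

August 20, 2281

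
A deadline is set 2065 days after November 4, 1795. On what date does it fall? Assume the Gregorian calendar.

+366 (one year; includes Feb 29, 1796) → Nov 4, 1796 (1699 left).
+365 (one year) → Nov 4, 1797 (1334 left).
+365 (one year) → Nov 4, 1798 (969 left).
+365 (one year) → Nov 4, 1799 (604 left).
+365 (one year) → Nov 4, 1800 (239 left).
Nov has 30 days: +27 → Dec 1, 1800 (212 left).
Dec has 31 days: +31 → Jan 1, 1801 (181 left).
Jan has 31 days: +31 → Feb 1, 1801 (150 left).
Feb has 28 days: +28 → Mar 1, 1801 (122 left).
Mar has 31 days: +31 → Apr 1, 1801 (91 left).
Apr has 30 days: +30 → May 1, 1801 (61 left).
May has 31 days: +31 → Jun 1, 1801 (30 left).
Jun has 30 days: +30 → Jul 1, 1801 (0 left).

July 1, 1801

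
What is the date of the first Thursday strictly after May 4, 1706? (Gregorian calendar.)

May 4, 1706 is a Tuesday.
From Tuesday to the next Thursday is 2 days.
May 4, 1706 + 2 = May 6, 1706.

May 6, 1706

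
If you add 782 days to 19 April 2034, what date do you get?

+365 (one year) → Apr 19, 2035 (417 left).
+366 (one year; includes Feb 29, 2036) → Apr 19, 2036 (51 left).
Apr has 30 days: +12 → May 1, 2036 (39 left).
May has 31 days: +31 → Jun 1, 2036 (8 left).
+8 → Jun 9, 2036.

June 9, 2036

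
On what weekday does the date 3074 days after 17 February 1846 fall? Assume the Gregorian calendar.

Wednesday

Feb 17, 1846 is a Tuesday.
3074 mod 7 = 1, so 3074 days after a Tuesday is Tuesday + 1 = Wednesday.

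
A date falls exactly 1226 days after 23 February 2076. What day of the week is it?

First find the weekday of Feb 23, 2076. Doomsday rule: the anchor day for the 2000s is Tuesday. For year 76: 76÷12 = 6 r 4, and 4÷4 = 1, so 6+4+1 = 11.
Tuesday + 11 ≡ Saturday — that's 2076's doomsday.
In February the doomsday date is Feb 29 (2076 is a leap year (divisible by 4)).
Feb 23 is 6 days before Feb 29; 6 mod 7 = 6, so Saturday − 6 = Sunday.
1226 mod 7 = 1, so 1226 days after a Sunday is Sunday + 1 = Monday.

Monday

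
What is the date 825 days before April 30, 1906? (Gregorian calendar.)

January 26, 1904

−365 (one year) → Apr 30, 1905 (460 left).
−365 (one year) → Apr 30, 1904 (95 left).
−30 → Mar 31, 1904 (end of Mar, 31 days; 65 left).
−31 → Feb 29, 1904 (end of Feb, 29 days; 34 left).
−29 → Jan 31, 1904 (end of Jan, 31 days; 5 left).
−5 → Jan 26, 1904.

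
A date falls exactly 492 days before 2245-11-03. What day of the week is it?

Nov 3, 2245 is a Monday.
492 mod 7 = 2, so 492 days before a Monday is Monday − 2 = Saturday.

Saturday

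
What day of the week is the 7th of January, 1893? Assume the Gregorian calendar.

Doomsday rule: the anchor day for the 1800s is Friday. For year 93: 93÷12 = 7 r 9, and 9÷4 = 2, so 7+9+2 = 18.
Friday + 18 ≡ Tuesday — that's 1893's doomsday.
In January the doomsday date is Jan 3 (1893 is not a leap year).
Jan 7 is 4 days after Jan 3; 4 mod 7 = 4, so Tuesday + 4 = Saturday.

Saturday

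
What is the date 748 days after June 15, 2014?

July 2, 2016

+365 (one year) → Jun 15, 2015 (383 left).
Jun has 30 days: +16 → Jul 1, 2015 (367 left).
Jul has 31 days: +31 → Aug 1, 2015 (336 left).
Aug has 31 days: +31 → Sep 1, 2015 (305 left).
Sep has 30 days: +30 → Oct 1, 2015 (275 left).
Oct has 31 days: +31 → Nov 1, 2015 (244 left).
Nov has 30 days: +30 → Dec 1, 2015 (214 left).
Dec has 31 days: +31 → Jan 1, 2016 (183 left).
Jan has 31 days: +31 → Feb 1, 2016 (152 left).
Feb has 29 days: +29 → Mar 1, 2016 (123 left).
Mar has 31 days: +31 → Apr 1, 2016 (92 left).
Apr has 30 days: +30 → May 1, 2016 (62 left).
May has 31 days: +31 → Jun 1, 2016 (31 left).
Jun has 30 days: +30 → Jul 1, 2016 (1 left).
+1 → Jul 2, 2016.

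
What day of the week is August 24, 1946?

Saturday

Doomsday rule: the anchor day for the 1900s is Wednesday. For year 46: 46÷12 = 3 r 10, and 10÷4 = 2, so 3+10+2 = 15.
Wednesday + 15 ≡ Thursday — that's 1946's doomsday.
In August the doomsday date is Aug 8.
Aug 24 is 16 days after Aug 8; 16 mod 7 = 2, so Thursday + 2 = Saturday.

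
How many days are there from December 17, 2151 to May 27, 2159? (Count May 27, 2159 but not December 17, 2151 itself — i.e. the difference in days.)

Dec 17, 2151 → Dec 17, 2152: 366 days (Feb 29, 2152 is in that span).
Dec 17, 2152 → Dec 17, 2153: 365 days.
Dec 17, 2153 → Dec 17, 2154: 365 days.
Dec 17, 2154 → Dec 17, 2155: 365 days.
Dec 17, 2155 → Dec 17, 2156: 366 days (Feb 29, 2156 is in that span).
Dec 17, 2156 → Dec 17, 2157: 365 days.
Dec 17, 2157 → Dec 17, 2158: 365 days.
Dec 17, 2158 → Jan 17, 2159: 31 days (December has 31).
Jan 17, 2159 → Feb 17, 2159: 31 days (January has 31).
Feb 17, 2159 → Mar 17, 2159: 28 days (February has 28).
Mar 17, 2159 → Apr 17, 2159: 31 days (March has 31).
Apr 17, 2159 → May 17, 2159: 30 days (April has 30).
May 17, 2159 → May 27, 2159: 10 days.
Total: 2718 days.

2718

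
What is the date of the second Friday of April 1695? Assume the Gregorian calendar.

April 1, 1695 is a Friday.
The first Friday is therefore April 1 (same day).
The second Friday is 1 + 1×7 = April 8.

April 8, 1695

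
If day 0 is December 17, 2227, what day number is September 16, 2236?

3196

Dec 17, 2227 → Dec 17, 2228: 366 days (Feb 29, 2228 is in that span).
Dec 17, 2228 → Dec 17, 2229: 365 days.
Dec 17, 2229 → Dec 17, 2230: 365 days.
Dec 17, 2230 → Dec 17, 2231: 365 days.
Dec 17, 2231 → Dec 17, 2232: 366 days (Feb 29, 2232 is in that span).
Dec 17, 2232 → Dec 17, 2233: 365 days.
Dec 17, 2233 → Dec 17, 2234: 365 days.
Dec 17, 2234 → Dec 17, 2235: 365 days.
Dec 17, 2235 → Jan 17, 2236: 31 days (December has 31).
Jan 17, 2236 → Feb 17, 2236: 31 days (January has 31).
Feb 17, 2236 → Mar 17, 2236: 29 days (February has 29).
Mar 17, 2236 → Apr 17, 2236: 31 days (March has 31).
Apr 17, 2236 → May 17, 2236: 30 days (April has 30).
May 17, 2236 → Jun 17, 2236: 31 days (May has 31).
Jun 17, 2236 → Jul 17, 2236: 30 days (June has 30).
Jul 17, 2236 → Aug 17, 2236: 31 days (July has 31).
Aug 17, 2236 → Sep 16, 2236: 30 days.
Total: 3196 days.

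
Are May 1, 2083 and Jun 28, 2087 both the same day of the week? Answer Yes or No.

From May 1, 2083 to Jun 28, 2087 is 1519 days.
1519 mod 7 = 0, so they are the same weekday.
(May 1, 2083 is a Saturday; Jun 28, 2087 is a Saturday.)

Yes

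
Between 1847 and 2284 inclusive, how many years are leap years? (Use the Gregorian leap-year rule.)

107

Multiples of 4 in [1847,2284]: 110.
Of those, multiples of 100: 4 (not leap unless ÷400).
Multiples of 400: 1.
Leap years = 110 − 4 + 1 = 107.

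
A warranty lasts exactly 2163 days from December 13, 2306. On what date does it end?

November 14, 2312

+365 (one year) → Dec 13, 2307 (1798 left).
+366 (one year; includes Feb 29, 2308) → Dec 13, 2308 (1432 left).
+365 (one year) → Dec 13, 2309 (1067 left).
+365 (one year) → Dec 13, 2310 (702 left).
+365 (one year) → Dec 13, 2311 (337 left).
Dec has 31 days: +19 → Jan 1, 2312 (318 left).
Jan has 31 days: +31 → Feb 1, 2312 (287 left).
Feb has 29 days: +29 → Mar 1, 2312 (258 left).
Mar has 31 days: +31 → Apr 1, 2312 (227 left).
Apr has 30 days: +30 → May 1, 2312 (197 left).
May has 31 days: +31 → Jun 1, 2312 (166 left).
Jun has 30 days: +30 → Jul 1, 2312 (136 left).
Jul has 31 days: +31 → Aug 1, 2312 (105 left).
Aug has 31 days: +31 → Sep 1, 2312 (74 left).
Sep has 30 days: +30 → Oct 1, 2312 (44 left).
Oct has 31 days: +31 → Nov 1, 2312 (13 left).
+13 → Nov 14, 2312.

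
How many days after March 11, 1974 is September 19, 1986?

4575

Mar 11, 1974 → Mar 11, 1975: 365 days.
Mar 11, 1975 → Mar 11, 1976: 366 days (Feb 29, 1976 is in that span).
Mar 11, 1976 → Mar 11, 1977: 365 days.
Mar 11, 1977 → Mar 11, 1978: 365 days.
Mar 11, 1978 → Mar 11, 1979: 365 days.
Mar 11, 1979 → Mar 11, 1980: 366 days (Feb 29, 1980 is in that span).
Mar 11, 1980 → Mar 11, 1981: 365 days.
Mar 11, 1981 → Mar 11, 1982: 365 days.
Mar 11, 1982 → Mar 11, 1983: 365 days.
Mar 11, 1983 → Mar 11, 1984: 366 days (Feb 29, 1984 is in that span).
Mar 11, 1984 → Mar 11, 1985: 365 days.
Mar 11, 1985 → Mar 11, 1986: 365 days.
Mar 11, 1986 → Apr 11, 1986: 31 days (March has 31).
Apr 11, 1986 → May 11, 1986: 30 days (April has 30).
May 11, 1986 → Jun 11, 1986: 31 days (May has 31).
Jun 11, 1986 → Jul 11, 1986: 30 days (June has 30).
Jul 11, 1986 → Aug 11, 1986: 31 days (July has 31).
Aug 11, 1986 → Sep 11, 1986: 31 days (August has 31).
Sep 11, 1986 → Sep 19, 1986: 8 days.
Total: 4575 days.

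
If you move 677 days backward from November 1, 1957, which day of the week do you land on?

Sunday

First find the weekday of Nov 1, 1957. Doomsday rule: the anchor day for the 1900s is Wednesday. For year 57: 57÷12 = 4 r 9, and 9÷4 = 2, so 4+9+2 = 15.
Wednesday + 15 ≡ Thursday — that's 1957's doomsday.
In November the doomsday date is Nov 7.
Nov 1 is 6 days before Nov 7; 6 mod 7 = 6, so Thursday − 6 = Friday.
677 mod 7 = 5, so 677 days before a Friday is Friday − 5 = Sunday.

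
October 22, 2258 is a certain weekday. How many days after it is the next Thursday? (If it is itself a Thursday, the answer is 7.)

Oct 22, 2258 is a Friday.
From Friday to the next Thursday is 6 days.

6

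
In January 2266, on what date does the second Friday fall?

January 1, 2266 is a Monday.
The first Friday is therefore January 5 (4 days later).
The second Friday is 5 + 1×7 = January 12.

January 12, 2266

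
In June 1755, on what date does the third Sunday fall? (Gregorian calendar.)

June 15, 1755

June 1, 1755 is a Sunday.
The first Sunday is therefore June 1 (same day).
The third Sunday is 1 + 2×7 = June 15.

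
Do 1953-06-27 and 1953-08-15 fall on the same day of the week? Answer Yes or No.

From Jun 27, 1953 to Aug 15, 1953 is 49 days.
49 mod 7 = 0, so they are the same weekday.
(Jun 27, 1953 is a Saturday; Aug 15, 1953 is a Saturday.)

Yes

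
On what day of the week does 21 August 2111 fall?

Friday

January 1, 2111 is a Thursday.
Jan 1, 2111 → Feb 1, 2111: 31 days (January has 31).
Feb 1, 2111 → Mar 1, 2111: 28 days (February has 28).
Mar 1, 2111 → Apr 1, 2111: 31 days (March has 31).
Apr 1, 2111 → May 1, 2111: 30 days (April has 30).
May 1, 2111 → Jun 1, 2111: 31 days (May has 31).
Jun 1, 2111 → Jul 1, 2111: 30 days (June has 30).
Jul 1, 2111 → Aug 1, 2111: 31 days (July has 31).
Aug 1, 2111 → Aug 21, 2111: 20 days.
Total: 232 days.
232 mod 7 = 1, so Thursday + 1 = Friday.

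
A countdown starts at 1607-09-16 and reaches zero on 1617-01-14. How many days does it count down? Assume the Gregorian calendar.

3408

Sep 16, 1607 → Sep 16, 1608: 366 days (Feb 29, 1608 is in that span).
Sep 16, 1608 → Sep 16, 1609: 365 days.
Sep 16, 1609 → Sep 16, 1610: 365 days.
Sep 16, 1610 → Sep 16, 1611: 365 days.
Sep 16, 1611 → Sep 16, 1612: 366 days (Feb 29, 1612 is in that span).
Sep 16, 1612 → Sep 16, 1613: 365 days.
Sep 16, 1613 → Sep 16, 1614: 365 days.
Sep 16, 1614 → Sep 16, 1615: 365 days.
Sep 16, 1615 → Sep 16, 1616: 366 days (Feb 29, 1616 is in that span).
Sep 16, 1616 → Oct 16, 1616: 30 days (September has 30).
Oct 16, 1616 → Nov 16, 1616: 31 days (October has 31).
Nov 16, 1616 → Dec 16, 1616: 30 days (November has 30).
Dec 16, 1616 → Jan 14, 1617: 29 days.
Total: 3408 days.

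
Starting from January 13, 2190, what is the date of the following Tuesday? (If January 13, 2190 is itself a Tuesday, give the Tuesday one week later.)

Jan 13, 2190 is a Wednesday.
From Wednesday to the next Tuesday is 6 days.
Jan 13, 2190 + 6 = Jan 19, 2190.

January 19, 2190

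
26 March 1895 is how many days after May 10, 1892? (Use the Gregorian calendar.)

May 10, 1892 → May 10, 1893: 365 days.
May 10, 1893 → May 10, 1894: 365 days.
May 10, 1894 → Jun 10, 1894: 31 days (May has 31).
Jun 10, 1894 → Jul 10, 1894: 30 days (June has 30).
Jul 10, 1894 → Aug 10, 1894: 31 days (July has 31).
Aug 10, 1894 → Sep 10, 1894: 31 days (August has 31).
Sep 10, 1894 → Oct 10, 1894: 30 days (September has 30).
Oct 10, 1894 → Nov 10, 1894: 31 days (October has 31).
Nov 10, 1894 → Dec 10, 1894: 30 days (November has 30).
Dec 10, 1894 → Jan 10, 1895: 31 days (December has 31).
Jan 10, 1895 → Feb 10, 1895: 31 days (January has 31).
Feb 10, 1895 → Mar 10, 1895: 28 days (February has 28).
Mar 10, 1895 → Mar 26, 1895: 16 days.
Total: 1050 days.

1050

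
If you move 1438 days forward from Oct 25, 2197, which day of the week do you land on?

Oct 25, 2197 is a Wednesday.
1438 mod 7 = 3, so 1438 days after a Wednesday is Wednesday + 3 = Saturday.

Saturday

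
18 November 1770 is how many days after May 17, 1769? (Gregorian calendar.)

May 17, 1769 → May 17, 1770: 365 days.
May 17, 1770 → Jun 17, 1770: 31 days (May has 31).
Jun 17, 1770 → Jul 17, 1770: 30 days (June has 30).
Jul 17, 1770 → Aug 17, 1770: 31 days (July has 31).
Aug 17, 1770 → Sep 17, 1770: 31 days (August has 31).
Sep 17, 1770 → Oct 17, 1770: 30 days (September has 30).
Oct 17, 1770 → Nov 17, 1770: 31 days (October has 31).
Nov 17, 1770 → Nov 18, 1770: 1 days.
Total: 550 days.

550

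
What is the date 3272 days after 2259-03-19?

March 3, 2268

+366 (one year; includes Feb 29, 2260) → Mar 19, 2260 (2906 left).
+365 (one year) → Mar 19, 2261 (2541 left).
+365 (one year) → Mar 19, 2262 (2176 left).
+365 (one year) → Mar 19, 2263 (1811 left).
+366 (one year; includes Feb 29, 2264) → Mar 19, 2264 (1445 left).
+365 (one year) → Mar 19, 2265 (1080 left).
+365 (one year) → Mar 19, 2266 (715 left).
+365 (one year) → Mar 19, 2267 (350 left).
Mar has 31 days: +13 → Apr 1, 2267 (337 left).
Apr has 30 days: +30 → May 1, 2267 (307 left).
May has 31 days: +31 → Jun 1, 2267 (276 left).
Jun has 30 days: +30 → Jul 1, 2267 (246 left).
Jul has 31 days: +31 → Aug 1, 2267 (215 left).
Aug has 31 days: +31 → Sep 1, 2267 (184 left).
Sep has 30 days: +30 → Oct 1, 2267 (154 left).
Oct has 31 days: +31 → Nov 1, 2267 (123 left).
Nov has 30 days: +30 → Dec 1, 2267 (93 left).
Dec has 31 days: +31 → Jan 1, 2268 (62 left).
Jan has 31 days: +31 → Feb 1, 2268 (31 left).
Feb has 29 days: +29 → Mar 1, 2268 (2 left).
+2 → Mar 3, 2268.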